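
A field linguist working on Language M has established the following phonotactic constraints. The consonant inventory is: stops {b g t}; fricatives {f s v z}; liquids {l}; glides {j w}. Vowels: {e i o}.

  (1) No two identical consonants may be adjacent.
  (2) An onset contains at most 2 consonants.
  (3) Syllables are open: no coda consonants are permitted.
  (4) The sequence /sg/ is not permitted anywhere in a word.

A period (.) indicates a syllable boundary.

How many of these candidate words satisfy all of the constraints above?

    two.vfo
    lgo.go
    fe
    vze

two.vfo — σ1 onset /tw/ (2C), coda /∅/ ok; σ2 onset /vf/ (2C), coda /∅/ ok → licit
lgo.go — σ1 onset /lg/ (2C), coda /∅/ ok; σ2 onset /g/, coda /∅/ ok → licit
fe — σ1 onset /f/, coda /∅/ ok → licit
vze — σ1 onset /vz/ (2C), coda /∅/ ok → licit
Licit: two.vfo, lgo.go, fe, vze → 4.

4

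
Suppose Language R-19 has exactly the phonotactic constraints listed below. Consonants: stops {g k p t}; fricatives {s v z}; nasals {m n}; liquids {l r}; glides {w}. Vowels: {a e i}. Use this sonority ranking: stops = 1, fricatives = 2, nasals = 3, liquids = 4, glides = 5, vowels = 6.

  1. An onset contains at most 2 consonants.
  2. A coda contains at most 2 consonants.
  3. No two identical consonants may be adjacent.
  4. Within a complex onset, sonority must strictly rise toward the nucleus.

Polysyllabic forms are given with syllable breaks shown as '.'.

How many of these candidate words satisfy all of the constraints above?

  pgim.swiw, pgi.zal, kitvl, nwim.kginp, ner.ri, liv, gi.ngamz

pgim.swiw — violates constraint 4: syllable 1 onset /pg/: /p/ (stop, 1) → /g/ (stop, 1) does not rise → ill-formed
pgi.zal — violates constraint 4: syllable 1 onset /pg/: /p/ (stop, 1) → /g/ (stop, 1) does not rise → ill-formed
kitvl — violates constraint 2: syllable 1 coda /tvl/ has 3 consonants (> 2) → ill-formed
nwim.kginp — violates constraint 4: syllable 2 onset /kg/: /k/ (stop, 1) → /g/ (stop, 1) does not rise → ill-formed
ner.ri — violates constraint 3: adjacent identical consonants /rr/ → ill-formed
liv — σ1 onset /l/, coda /v/ ok → well-formed
gi.ngamz — violates constraint 4: syllable 2 onset /ng/: /n/ (nasal, 3) → /g/ (stop, 1) does not rise → ill-formed
Well-formed: liv → 1.

1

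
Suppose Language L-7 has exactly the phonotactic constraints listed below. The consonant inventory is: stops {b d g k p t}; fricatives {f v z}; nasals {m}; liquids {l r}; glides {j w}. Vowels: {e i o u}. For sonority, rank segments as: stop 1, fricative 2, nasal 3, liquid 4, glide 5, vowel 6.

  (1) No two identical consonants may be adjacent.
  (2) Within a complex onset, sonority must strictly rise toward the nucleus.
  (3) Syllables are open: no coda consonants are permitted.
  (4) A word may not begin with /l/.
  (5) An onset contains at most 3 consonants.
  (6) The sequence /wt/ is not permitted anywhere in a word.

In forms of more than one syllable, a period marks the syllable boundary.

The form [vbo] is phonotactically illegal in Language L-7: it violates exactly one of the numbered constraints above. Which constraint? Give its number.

2

[vbo]: syllable 1 onset /vb/: /v/ (fricative, 2) → /b/ (stop, 1) does not rise.
This is a violation of constraint 2: "Within a complex onset, sonority must strictly rise toward the nucleus."
The remaining constraints (1, 3, 4, 5, 6) are satisfied.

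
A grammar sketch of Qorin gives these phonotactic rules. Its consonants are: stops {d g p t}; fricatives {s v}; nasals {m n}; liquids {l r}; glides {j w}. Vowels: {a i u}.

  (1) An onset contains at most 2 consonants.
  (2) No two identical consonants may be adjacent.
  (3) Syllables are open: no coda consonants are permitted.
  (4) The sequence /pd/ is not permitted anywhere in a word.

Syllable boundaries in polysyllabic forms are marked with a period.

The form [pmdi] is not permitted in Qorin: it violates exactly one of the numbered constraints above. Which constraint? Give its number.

[pmdi]: syllable 1 onset /pmd/ has 3 consonants (> 2).
This is a violation of constraint 1: "An onset contains at most 2 consonants."
The remaining constraints (2, 3, 4) are satisfied.

1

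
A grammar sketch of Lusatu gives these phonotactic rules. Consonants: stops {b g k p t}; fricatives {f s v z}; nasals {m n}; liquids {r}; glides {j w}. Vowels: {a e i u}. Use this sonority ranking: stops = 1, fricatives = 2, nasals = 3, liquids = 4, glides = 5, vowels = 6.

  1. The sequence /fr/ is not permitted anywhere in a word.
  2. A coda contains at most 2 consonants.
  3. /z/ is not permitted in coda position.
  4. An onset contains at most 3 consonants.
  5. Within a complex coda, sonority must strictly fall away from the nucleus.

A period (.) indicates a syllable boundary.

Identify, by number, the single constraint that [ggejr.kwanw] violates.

[ggejr.kwanw]: syllable 2 coda /nw/: /n/ (nasal, 3) → /w/ (glide, 5) does not fall.
This is a violation of constraint 5: "Within a complex coda, sonority must strictly fall away from the nucleus."
The remaining constraints (1, 2, 3, 4) are satisfied.

5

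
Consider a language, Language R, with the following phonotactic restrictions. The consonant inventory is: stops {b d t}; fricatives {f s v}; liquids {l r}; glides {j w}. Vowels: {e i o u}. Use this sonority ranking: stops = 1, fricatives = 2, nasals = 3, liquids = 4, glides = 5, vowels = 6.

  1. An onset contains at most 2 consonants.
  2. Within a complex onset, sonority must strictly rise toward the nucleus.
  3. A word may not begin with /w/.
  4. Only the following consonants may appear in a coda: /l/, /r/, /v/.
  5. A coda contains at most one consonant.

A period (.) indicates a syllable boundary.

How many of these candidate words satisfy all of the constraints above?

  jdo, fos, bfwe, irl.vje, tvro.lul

jdo — violates constraint 2: syllable 1 onset /jd/: /j/ (glide, 5) → /d/ (stop, 1) does not rise → not permitted
fos — violates constraint 4: syllable 1 coda contains /s/, which is not a licensed coda consonant → not permitted
bfwe — violates constraint 1: syllable 1 onset /bfw/ has 3 consonants (> 2) → not permitted
irl.vje — violates constraint 5: syllable 1 coda /rl/ has 2 consonants (> 1) → not permitted
tvro.lul — violates constraint 1: syllable 1 onset /tvr/ has 3 consonants (> 2) → not permitted
No form is permitted → 0.

0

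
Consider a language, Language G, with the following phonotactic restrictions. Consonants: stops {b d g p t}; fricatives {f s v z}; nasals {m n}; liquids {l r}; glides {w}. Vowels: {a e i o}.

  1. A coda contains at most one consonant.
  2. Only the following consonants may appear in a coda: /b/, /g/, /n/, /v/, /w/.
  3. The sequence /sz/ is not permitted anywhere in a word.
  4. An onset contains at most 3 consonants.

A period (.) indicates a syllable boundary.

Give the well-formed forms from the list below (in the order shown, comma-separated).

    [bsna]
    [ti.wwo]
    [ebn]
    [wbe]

[bsna], [ti.wwo], [wbe]

[bsna] — σ1 onset /bsn/ (3C), coda /∅/ ok → well-formed
[ti.wwo] — σ1 onset /t/, coda /∅/ ok; σ2 onset /ww/ (2C), coda /∅/ ok → well-formed
[ebn] — violates constraint 1: syllable 1 coda /bn/ has 2 consonants (> 1) → ill-formed
[wbe] — σ1 onset /wb/ (2C), coda /∅/ ok → well-formed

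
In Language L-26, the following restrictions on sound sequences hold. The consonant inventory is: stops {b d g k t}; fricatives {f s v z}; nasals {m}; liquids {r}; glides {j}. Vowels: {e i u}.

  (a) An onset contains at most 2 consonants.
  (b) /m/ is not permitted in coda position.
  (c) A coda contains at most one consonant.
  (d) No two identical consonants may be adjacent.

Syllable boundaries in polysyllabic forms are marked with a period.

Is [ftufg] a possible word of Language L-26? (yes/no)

[ftufg] — violates constraint (c): syllable 1 coda /fg/ has 2 consonants (> 1) → ill-formed

no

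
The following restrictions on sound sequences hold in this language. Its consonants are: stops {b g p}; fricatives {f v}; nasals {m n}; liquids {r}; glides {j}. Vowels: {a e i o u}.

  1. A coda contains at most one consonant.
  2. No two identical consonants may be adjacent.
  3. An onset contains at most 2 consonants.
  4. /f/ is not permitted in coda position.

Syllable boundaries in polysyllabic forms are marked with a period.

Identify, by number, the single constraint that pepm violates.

pepm: syllable 1 coda /pm/ has 2 consonants (> 1).
This is a violation of constraint 1: "A coda contains at most one consonant."
The remaining constraints (2, 3, 4) are satisfied.

1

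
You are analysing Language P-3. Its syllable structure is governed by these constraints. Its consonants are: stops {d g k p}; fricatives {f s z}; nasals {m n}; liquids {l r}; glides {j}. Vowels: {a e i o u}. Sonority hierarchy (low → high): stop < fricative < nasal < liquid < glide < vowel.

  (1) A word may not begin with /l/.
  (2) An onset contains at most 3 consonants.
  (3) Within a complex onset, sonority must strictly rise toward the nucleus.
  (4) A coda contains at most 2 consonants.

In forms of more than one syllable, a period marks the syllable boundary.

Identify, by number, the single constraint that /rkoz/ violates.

/rkoz/: syllable 1 onset /rk/: /r/ (liquid, 4) → /k/ (stop, 1) does not rise.
This is a violation of constraint 3: "Within a complex onset, sonority must strictly rise toward the nucleus."
The remaining constraints (1, 2, 4) are satisfied.

3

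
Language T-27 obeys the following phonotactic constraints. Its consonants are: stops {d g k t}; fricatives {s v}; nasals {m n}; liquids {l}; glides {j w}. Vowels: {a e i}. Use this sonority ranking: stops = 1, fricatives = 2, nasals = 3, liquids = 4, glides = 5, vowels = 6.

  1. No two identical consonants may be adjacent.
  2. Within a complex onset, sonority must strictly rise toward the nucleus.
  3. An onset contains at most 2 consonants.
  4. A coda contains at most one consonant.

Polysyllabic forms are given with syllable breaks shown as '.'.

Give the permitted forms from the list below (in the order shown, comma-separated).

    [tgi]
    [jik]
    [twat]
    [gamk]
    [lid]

[jik], [twat], [lid]

[tgi] — violates constraint 2: syllable 1 onset /tg/: /t/ (stop, 1) → /g/ (stop, 1) does not rise → not permitted
[jik] — σ1 onset /j/, coda /k/ ok → permitted
[twat] — σ1 onset /tw/ (1→5 rises), coda /t/ ok → permitted
[gamk] — violates constraint 4: syllable 1 coda /mk/ has 2 consonants (> 1) → not permitted
[lid] — σ1 onset /l/, coda /d/ ok → permitted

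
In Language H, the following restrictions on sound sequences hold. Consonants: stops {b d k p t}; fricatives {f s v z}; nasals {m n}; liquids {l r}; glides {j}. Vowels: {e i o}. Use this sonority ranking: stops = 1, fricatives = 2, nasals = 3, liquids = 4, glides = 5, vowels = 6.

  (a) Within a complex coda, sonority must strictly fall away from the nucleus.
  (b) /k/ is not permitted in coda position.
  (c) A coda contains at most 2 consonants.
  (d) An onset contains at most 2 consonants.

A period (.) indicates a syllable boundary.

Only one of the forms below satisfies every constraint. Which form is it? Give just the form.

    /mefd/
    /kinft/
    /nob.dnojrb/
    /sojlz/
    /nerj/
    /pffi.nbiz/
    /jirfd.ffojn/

/mefd/ — σ1 onset /m/, coda /fd/ (2→1 falls) ok → permitted
/kinft/ — violates constraint (c): syllable 1 coda /nft/ has 3 consonants (> 2) → not permitted
/nob.dnojrb/ — violates constraint (c): syllable 2 coda /jrb/ has 3 consonants (> 2) → not permitted
/sojlz/ — violates constraint (c): syllable 1 coda /jlz/ has 3 consonants (> 2) → not permitted
/nerj/ — violates constraint (a): syllable 1 coda /rj/: /r/ (liquid, 4) → /j/ (glide, 5) does not fall → not permitted
/pffi.nbiz/ — violates constraint (d): syllable 1 onset /pff/ has 3 consonants (> 2) → not permitted
/jirfd.ffojn/ — violates constraint (c): syllable 1 coda /rfd/ has 3 consonants (> 2) → not permitted

/mefd/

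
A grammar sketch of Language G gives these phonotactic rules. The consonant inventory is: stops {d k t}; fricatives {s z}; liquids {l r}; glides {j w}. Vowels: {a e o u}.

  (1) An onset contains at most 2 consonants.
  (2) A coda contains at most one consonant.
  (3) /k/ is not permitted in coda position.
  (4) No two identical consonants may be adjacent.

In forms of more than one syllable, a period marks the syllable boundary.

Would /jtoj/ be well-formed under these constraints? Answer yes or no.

yes

/jtoj/ — σ1 onset /jt/ (2C), coda /j/ ok → well-formed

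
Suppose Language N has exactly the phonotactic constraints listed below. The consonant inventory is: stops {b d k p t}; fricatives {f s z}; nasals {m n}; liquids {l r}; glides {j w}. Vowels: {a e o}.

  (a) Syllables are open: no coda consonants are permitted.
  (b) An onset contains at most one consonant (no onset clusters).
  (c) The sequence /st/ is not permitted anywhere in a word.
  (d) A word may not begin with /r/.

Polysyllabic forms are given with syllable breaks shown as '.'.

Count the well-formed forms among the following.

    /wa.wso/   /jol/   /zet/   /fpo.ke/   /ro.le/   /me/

1

/wa.wso/ — violates constraint (b): syllable 2 onset /ws/ has 2 consonants (> 1) → ill-formed
/jol/ — violates constraint (a): syllable 1 coda /l/ has 1 consonant (> 0) → ill-formed
/zet/ — violates constraint (a): syllable 1 coda /t/ has 1 consonant (> 0) → ill-formed
/fpo.ke/ — violates constraint (b): syllable 1 onset /fp/ has 2 consonants (> 1) → ill-formed
/ro.le/ — violates constraint (d): word begins with /r/ → ill-formed
/me/ — σ1 onset /m/, coda /∅/ ok → well-formed
Well-formed: /me/ → 1.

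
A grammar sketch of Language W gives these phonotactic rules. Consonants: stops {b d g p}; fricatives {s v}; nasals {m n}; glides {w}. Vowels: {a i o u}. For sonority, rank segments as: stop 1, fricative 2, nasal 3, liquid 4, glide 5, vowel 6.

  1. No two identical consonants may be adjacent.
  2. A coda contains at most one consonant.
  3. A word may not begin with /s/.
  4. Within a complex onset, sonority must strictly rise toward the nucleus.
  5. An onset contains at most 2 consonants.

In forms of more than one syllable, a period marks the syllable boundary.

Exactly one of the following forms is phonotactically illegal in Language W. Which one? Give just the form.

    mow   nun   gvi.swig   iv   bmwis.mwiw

bmwis.mwiw

mow — σ1 onset /m/, coda /w/ ok → phonotactically legal
nun — σ1 onset /n/, coda /n/ ok → phonotactically legal
gvi.swig — σ1 onset /gv/ (1→2 rises), coda /∅/ ok; σ2 onset /sw/ (2→5 rises), coda /g/ ok → phonotactically legal
iv — σ1 onset /∅/, coda /v/ ok → phonotactically legal
bmwis.mwiw — violates constraint 5: syllable 1 onset /bmw/ has 3 consonants (> 2) → phonotactically illegal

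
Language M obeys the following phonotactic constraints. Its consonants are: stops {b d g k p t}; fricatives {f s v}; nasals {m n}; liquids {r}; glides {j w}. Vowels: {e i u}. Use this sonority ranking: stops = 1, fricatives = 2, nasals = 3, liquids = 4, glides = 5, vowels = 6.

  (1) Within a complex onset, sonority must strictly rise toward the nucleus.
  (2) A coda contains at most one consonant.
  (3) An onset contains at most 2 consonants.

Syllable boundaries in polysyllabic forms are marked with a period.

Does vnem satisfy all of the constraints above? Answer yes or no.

vnem — σ1 onset /vn/ (2→3 rises), coda /m/ ok → well-formed

yes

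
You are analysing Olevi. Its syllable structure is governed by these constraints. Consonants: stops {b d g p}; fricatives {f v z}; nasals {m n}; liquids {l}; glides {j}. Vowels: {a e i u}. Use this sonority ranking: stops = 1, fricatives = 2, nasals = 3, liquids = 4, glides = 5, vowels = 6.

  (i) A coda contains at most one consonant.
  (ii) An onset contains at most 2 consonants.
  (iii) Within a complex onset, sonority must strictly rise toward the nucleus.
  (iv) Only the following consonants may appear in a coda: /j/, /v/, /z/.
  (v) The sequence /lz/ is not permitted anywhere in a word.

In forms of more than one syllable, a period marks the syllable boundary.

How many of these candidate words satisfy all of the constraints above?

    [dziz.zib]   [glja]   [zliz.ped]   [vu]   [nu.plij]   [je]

[dziz.zib] — violates constraint (iv): syllable 2 coda contains /b/, which is not a licensed coda consonant → illicit
[glja] — violates constraint (ii): syllable 1 onset /glj/ has 3 consonants (> 2) → illicit
[zliz.ped] — violates constraint (iv): syllable 2 coda contains /d/, which is not a licensed coda consonant → illicit
[vu] — σ1 onset /v/, coda /∅/ ok → licit
[nu.plij] — σ1 onset /n/, coda /∅/ ok; σ2 onset /pl/ (1→4 rises), coda /j/ ok → licit
[je] — σ1 onset /j/, coda /∅/ ok → licit
Licit: [vu], [nu.plij], [je] → 3.

3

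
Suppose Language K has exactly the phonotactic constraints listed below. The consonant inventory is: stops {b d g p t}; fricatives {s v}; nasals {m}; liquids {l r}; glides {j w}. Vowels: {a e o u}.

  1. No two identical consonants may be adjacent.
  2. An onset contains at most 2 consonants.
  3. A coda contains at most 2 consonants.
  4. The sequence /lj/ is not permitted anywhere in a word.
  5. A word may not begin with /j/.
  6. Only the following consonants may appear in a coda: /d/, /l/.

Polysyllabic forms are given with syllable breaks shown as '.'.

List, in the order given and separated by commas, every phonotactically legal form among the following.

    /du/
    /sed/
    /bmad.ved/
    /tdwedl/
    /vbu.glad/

/du/ — σ1 onset /d/, coda /∅/ ok → phonotactically legal
/sed/ — σ1 onset /s/, coda /d/ ok → phonotactically legal
/bmad.ved/ — σ1 onset /bm/ (2C), coda /d/ ok; σ2 onset /v/, coda /d/ ok → phonotactically legal
/tdwedl/ — violates constraint 2: syllable 1 onset /tdw/ has 3 consonants (> 2) → phonotactically illegal
/vbu.glad/ — σ1 onset /vb/ (2C), coda /∅/ ok; σ2 onset /gl/ (2C), coda /d/ ok → phonotactically legal

/du/, /sed/, /bmad.ved/, /vbu.glad/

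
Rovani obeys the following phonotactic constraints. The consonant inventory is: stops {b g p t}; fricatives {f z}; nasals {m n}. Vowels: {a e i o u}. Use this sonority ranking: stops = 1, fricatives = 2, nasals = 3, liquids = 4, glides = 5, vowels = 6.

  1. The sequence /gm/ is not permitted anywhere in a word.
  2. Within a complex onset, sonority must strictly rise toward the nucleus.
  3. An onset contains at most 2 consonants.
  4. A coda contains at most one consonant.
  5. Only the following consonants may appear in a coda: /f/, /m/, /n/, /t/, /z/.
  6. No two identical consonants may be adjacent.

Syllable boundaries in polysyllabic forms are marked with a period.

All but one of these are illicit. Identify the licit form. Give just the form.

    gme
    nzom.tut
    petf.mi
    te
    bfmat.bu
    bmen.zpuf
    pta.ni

te

gme — violates constraint 1: contains banned sequence /gm/ → illicit
nzom.tut — violates constraint 2: syllable 1 onset /nz/: /n/ (nasal, 3) → /z/ (fricative, 2) does not rise → illicit
petf.mi — violates constraint 4: syllable 1 coda /tf/ has 2 consonants (> 1) → illicit
te — σ1 onset /t/, coda /∅/ ok → licit
bfmat.bu — violates constraint 3: syllable 1 onset /bfm/ has 3 consonants (> 2) → illicit
bmen.zpuf — violates constraint 2: syllable 2 onset /zp/: /z/ (fricative, 2) → /p/ (stop, 1) does not rise → illicit
pta.ni — violates constraint 2: syllable 1 onset /pt/: /p/ (stop, 1) → /t/ (stop, 1) does not rise → illicit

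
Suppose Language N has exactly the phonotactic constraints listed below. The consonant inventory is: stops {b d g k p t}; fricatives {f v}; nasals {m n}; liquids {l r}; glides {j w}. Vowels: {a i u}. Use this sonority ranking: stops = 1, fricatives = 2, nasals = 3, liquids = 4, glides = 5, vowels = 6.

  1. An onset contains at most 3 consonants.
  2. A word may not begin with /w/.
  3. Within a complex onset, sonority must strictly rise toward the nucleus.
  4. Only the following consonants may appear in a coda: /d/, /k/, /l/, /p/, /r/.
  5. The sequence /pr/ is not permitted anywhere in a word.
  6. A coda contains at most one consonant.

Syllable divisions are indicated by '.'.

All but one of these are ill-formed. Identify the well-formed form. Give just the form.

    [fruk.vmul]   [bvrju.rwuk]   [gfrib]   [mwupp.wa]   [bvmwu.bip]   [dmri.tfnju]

[fruk.vmul]

[fruk.vmul] — σ1 onset /fr/ (2→4 rises), coda /k/ ok; σ2 onset /vm/ (2→3 rises), coda /l/ ok → well-formed
[bvrju.rwuk] — violates constraint 1: syllable 1 onset /bvrj/ has 4 consonants (> 3) → ill-formed
[gfrib] — violates constraint 4: syllable 1 coda contains /b/, which is not a licensed coda consonant → ill-formed
[mwupp.wa] — violates constraint 6: syllable 1 coda /pp/ has 2 consonants (> 1) → ill-formed
[bvmwu.bip] — violates constraint 1: syllable 1 onset /bvmw/ has 4 consonants (> 3) → ill-formed
[dmri.tfnju] — violates constraint 1: syllable 2 onset /tfnj/ has 4 consonants (> 3) → ill-formed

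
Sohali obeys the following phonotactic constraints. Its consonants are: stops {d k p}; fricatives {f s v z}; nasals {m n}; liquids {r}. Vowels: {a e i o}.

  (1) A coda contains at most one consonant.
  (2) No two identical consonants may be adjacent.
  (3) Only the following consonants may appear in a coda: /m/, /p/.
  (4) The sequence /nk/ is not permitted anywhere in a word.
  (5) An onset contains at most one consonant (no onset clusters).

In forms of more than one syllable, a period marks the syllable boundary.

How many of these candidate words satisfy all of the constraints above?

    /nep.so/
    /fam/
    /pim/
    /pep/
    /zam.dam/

5

/nep.so/ — σ1 onset /n/, coda /p/ ok; σ2 onset /s/, coda /∅/ ok → well-formed
/fam/ — σ1 onset /f/, coda /m/ ok → well-formed
/pim/ — σ1 onset /p/, coda /m/ ok → well-formed
/pep/ — σ1 onset /p/, coda /p/ ok → well-formed
/zam.dam/ — σ1 onset /z/, coda /m/ ok; σ2 onset /d/, coda /m/ ok → well-formed
Well-formed: /nep.so/, /fam/, /pim/, /pep/, /zam.dam/ → 5.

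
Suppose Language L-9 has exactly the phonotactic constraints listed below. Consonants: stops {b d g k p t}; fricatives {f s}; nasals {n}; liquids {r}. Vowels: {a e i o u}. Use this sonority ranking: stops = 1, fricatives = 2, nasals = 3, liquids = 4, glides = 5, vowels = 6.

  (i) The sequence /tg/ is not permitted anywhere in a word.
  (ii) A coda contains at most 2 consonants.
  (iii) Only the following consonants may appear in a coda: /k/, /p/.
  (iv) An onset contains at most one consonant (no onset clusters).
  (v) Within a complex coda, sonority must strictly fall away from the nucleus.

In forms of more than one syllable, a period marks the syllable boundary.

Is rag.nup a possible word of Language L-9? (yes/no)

rag.nup — violates constraint (iii): syllable 1 coda contains /g/, which is not a licensed coda consonant → ill-formed

no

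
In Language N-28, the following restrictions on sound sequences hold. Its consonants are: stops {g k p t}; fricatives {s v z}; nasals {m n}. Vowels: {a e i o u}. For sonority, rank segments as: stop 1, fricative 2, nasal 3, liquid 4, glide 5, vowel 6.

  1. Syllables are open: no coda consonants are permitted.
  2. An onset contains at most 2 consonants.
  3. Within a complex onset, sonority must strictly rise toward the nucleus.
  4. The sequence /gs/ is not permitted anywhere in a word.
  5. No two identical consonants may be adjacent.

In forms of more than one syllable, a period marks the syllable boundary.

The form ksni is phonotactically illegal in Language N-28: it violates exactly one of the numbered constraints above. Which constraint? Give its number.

ksni: syllable 1 onset /ksn/ has 3 consonants (> 2).
This is a violation of constraint 2: "An onset contains at most 2 consonants."
The remaining constraints (1, 3, 4, 5) are satisfied.

2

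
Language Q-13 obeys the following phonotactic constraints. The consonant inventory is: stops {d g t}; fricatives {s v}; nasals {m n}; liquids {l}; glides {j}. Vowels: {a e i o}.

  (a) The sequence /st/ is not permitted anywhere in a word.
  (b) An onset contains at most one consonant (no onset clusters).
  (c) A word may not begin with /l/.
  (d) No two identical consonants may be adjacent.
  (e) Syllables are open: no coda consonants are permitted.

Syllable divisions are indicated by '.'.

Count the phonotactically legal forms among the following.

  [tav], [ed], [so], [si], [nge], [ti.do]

[tav] — violates constraint (e): syllable 1 coda /v/ has 1 consonant (> 0) → phonotactically illegal
[ed] — violates constraint (e): syllable 1 coda /d/ has 1 consonant (> 0) → phonotactically illegal
[so] — σ1 onset /s/, coda /∅/ ok → phonotactically legal
[si] — σ1 onset /s/, coda /∅/ ok → phonotactically legal
[nge] — violates constraint (b): syllable 1 onset /ng/ has 2 consonants (> 1) → phonotactically illegal
[ti.do] — σ1 onset /t/, coda /∅/ ok; σ2 onset /d/, coda /∅/ ok → phonotactically legal
Phonotactically legal: [so], [si], [ti.do] → 3.

3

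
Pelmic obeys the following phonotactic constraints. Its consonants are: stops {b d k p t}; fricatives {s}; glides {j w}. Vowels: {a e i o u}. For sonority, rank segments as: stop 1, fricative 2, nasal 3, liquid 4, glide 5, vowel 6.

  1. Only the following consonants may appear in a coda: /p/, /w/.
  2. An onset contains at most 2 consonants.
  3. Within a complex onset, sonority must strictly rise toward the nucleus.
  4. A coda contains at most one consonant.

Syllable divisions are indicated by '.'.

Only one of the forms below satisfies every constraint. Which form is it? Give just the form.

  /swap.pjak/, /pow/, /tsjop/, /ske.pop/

/swap.pjak/ — violates constraint 1: syllable 2 coda contains /k/, which is not a licensed coda consonant → illicit
/pow/ — σ1 onset /p/, coda /w/ ok → licit
/tsjop/ — violates constraint 2: syllable 1 onset /tsj/ has 3 consonants (> 2) → illicit
/ske.pop/ — violates constraint 3: syllable 1 onset /sk/: /s/ (fricative, 2) → /k/ (stop, 1) does not rise → illicit

/pow/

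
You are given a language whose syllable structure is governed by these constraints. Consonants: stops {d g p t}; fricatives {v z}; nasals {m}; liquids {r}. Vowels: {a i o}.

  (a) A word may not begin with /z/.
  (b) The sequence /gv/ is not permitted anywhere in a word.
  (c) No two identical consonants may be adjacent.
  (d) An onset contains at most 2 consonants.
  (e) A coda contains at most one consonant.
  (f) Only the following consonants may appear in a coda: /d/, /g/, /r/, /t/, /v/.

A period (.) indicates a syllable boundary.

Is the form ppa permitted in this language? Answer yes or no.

no

ppa — violates constraint (c): adjacent identical consonants /pp/ → not permitted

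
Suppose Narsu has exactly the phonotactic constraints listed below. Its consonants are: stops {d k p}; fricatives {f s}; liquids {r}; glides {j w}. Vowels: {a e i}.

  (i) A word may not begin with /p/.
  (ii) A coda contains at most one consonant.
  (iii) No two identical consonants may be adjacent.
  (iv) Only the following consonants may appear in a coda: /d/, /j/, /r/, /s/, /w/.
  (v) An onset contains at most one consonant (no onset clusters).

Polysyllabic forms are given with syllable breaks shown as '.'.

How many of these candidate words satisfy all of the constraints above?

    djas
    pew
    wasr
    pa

djas — violates constraint (v): syllable 1 onset /dj/ has 2 consonants (> 1) → ill-formed
pew — violates constraint (i): word begins with /p/ → ill-formed
wasr — violates constraint (ii): syllable 1 coda /sr/ has 2 consonants (> 1) → ill-formed
pa — violates constraint (i): word begins with /p/ → ill-formed
No form is well-formed → 0.

0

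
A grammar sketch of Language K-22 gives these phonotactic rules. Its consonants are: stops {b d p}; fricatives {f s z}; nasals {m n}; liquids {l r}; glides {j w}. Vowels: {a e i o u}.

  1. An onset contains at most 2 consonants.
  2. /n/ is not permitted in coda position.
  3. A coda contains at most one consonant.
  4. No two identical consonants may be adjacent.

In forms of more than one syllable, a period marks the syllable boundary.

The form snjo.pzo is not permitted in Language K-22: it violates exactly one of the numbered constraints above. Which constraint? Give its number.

1

snjo.pzo: syllable 1 onset /snj/ has 3 consonants (> 2).
This is a violation of constraint 1: "An onset contains at most 2 consonants."
The remaining constraints (2, 3, 4) are satisfied.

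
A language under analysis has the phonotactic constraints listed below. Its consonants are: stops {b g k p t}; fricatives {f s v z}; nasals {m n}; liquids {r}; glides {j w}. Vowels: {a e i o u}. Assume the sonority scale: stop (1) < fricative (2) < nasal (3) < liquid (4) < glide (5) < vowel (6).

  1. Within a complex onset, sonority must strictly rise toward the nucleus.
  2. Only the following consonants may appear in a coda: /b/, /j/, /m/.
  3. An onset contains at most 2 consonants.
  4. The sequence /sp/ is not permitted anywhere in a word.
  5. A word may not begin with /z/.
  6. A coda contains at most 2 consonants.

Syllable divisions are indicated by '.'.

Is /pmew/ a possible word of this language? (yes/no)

no

/pmew/ — violates constraint 2: syllable 1 coda contains /w/, which is not a licensed coda consonant → not permitted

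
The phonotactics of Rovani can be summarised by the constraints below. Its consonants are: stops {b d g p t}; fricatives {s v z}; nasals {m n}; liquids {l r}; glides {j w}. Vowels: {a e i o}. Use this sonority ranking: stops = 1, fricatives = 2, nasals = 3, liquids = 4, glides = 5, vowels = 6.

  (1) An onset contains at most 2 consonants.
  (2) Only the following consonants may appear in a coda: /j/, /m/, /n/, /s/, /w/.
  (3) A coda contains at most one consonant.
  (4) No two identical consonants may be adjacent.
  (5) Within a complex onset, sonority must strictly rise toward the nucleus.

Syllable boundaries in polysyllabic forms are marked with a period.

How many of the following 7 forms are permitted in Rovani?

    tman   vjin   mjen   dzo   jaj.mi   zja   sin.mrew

7

tman — σ1 onset /tm/ (1→3 rises), coda /n/ ok → permitted
vjin — σ1 onset /vj/ (2→5 rises), coda /n/ ok → permitted
mjen — σ1 onset /mj/ (3→5 rises), coda /n/ ok → permitted
dzo — σ1 onset /dz/ (1→2 rises), coda /∅/ ok → permitted
jaj.mi — σ1 onset /j/, coda /j/ ok; σ2 onset /m/, coda /∅/ ok → permitted
zja — σ1 onset /zj/ (2→5 rises), coda /∅/ ok → permitted
sin.mrew — σ1 onset /s/, coda /n/ ok; σ2 onset /mr/ (3→4 rises), coda /w/ ok → permitted
Permitted: tman, vjin, mjen, dzo, jaj.mi, zja, sin.mrew → 7.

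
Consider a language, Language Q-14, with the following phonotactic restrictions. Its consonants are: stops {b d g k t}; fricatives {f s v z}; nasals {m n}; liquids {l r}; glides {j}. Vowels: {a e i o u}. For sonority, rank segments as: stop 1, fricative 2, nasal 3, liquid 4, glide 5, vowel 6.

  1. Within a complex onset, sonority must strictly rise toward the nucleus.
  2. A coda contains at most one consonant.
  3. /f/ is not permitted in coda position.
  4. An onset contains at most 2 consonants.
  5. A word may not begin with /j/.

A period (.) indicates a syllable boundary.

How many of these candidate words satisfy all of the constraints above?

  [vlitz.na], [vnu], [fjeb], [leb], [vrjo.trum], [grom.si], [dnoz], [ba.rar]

6

[vlitz.na] — violates constraint 2: syllable 1 coda /tz/ has 2 consonants (> 1) → ill-formed
[vnu] — σ1 onset /vn/ (2→3 rises), coda /∅/ ok → well-formed
[fjeb] — σ1 onset /fj/ (2→5 rises), coda /b/ ok → well-formed
[leb] — σ1 onset /l/, coda /b/ ok → well-formed
[vrjo.trum] — violates constraint 4: syllable 1 onset /vrj/ has 3 consonants (> 2) → ill-formed
[grom.si] — σ1 onset /gr/ (1→4 rises), coda /m/ ok; σ2 onset /s/, coda /∅/ ok → well-formed
[dnoz] — σ1 onset /dn/ (1→3 rises), coda /z/ ok → well-formed
[ba.rar] — σ1 onset /b/, coda /∅/ ok; σ2 onset /r/, coda /r/ ok → well-formed
Well-formed: [vnu], [fjeb], [leb], [grom.si], [dnoz], [ba.rar] → 6.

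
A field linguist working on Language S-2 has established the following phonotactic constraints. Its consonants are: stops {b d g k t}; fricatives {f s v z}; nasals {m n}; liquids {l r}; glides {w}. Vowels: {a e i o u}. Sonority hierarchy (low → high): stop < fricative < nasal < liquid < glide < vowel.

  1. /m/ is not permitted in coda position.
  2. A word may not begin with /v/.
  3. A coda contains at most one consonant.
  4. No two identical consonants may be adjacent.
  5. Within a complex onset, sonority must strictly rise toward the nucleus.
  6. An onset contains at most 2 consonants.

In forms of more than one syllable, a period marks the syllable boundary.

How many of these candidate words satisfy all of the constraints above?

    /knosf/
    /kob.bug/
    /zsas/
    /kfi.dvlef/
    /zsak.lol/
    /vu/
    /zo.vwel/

/knosf/ — violates constraint 3: syllable 1 coda /sf/ has 2 consonants (> 1) → ill-formed
/kob.bug/ — violates constraint 4: adjacent identical consonants /bb/ → ill-formed
/zsas/ — violates constraint 5: syllable 1 onset /zs/: /z/ (fricative, 2) → /s/ (fricative, 2) does not rise → ill-formed
/kfi.dvlef/ — violates constraint 6: syllable 2 onset /dvl/ has 3 consonants (> 2) → ill-formed
/zsak.lol/ — violates constraint 5: syllable 1 onset /zs/: /z/ (fricative, 2) → /s/ (fricative, 2) does not rise → ill-formed
/vu/ — violates constraint 2: word begins with /v/ → ill-formed
/zo.vwel/ — σ1 onset /z/, coda /∅/ ok; σ2 onset /vw/ (2→5 rises), coda /l/ ok → well-formed
Well-formed: /zo.vwel/ → 1.

1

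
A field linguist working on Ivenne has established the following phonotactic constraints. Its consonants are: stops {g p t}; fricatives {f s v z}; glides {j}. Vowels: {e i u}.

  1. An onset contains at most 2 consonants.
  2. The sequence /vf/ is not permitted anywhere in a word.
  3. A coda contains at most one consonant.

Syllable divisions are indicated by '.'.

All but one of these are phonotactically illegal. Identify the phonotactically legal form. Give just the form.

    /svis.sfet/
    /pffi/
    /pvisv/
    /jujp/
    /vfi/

/svis.sfet/

/svis.sfet/ — σ1 onset /sv/ (2C), coda /s/ ok; σ2 onset /sf/ (2C), coda /t/ ok → phonotactically legal
/pffi/ — violates constraint 1: syllable 1 onset /pff/ has 3 consonants (> 2) → phonotactically illegal
/pvisv/ — violates constraint 3: syllable 1 coda /sv/ has 2 consonants (> 1) → phonotactically illegal
/jujp/ — violates constraint 3: syllable 1 coda /jp/ has 2 consonants (> 1) → phonotactically illegal
/vfi/ — violates constraint 2: contains banned sequence /vf/ → phonotactically illegal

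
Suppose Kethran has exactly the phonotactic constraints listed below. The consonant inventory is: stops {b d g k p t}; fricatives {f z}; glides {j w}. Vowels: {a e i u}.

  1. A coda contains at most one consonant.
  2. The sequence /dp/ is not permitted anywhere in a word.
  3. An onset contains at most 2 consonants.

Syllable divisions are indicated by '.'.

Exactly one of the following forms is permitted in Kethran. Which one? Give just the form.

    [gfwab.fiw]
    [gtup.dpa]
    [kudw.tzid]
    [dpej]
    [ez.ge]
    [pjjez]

[gfwab.fiw] — violates constraint 3: syllable 1 onset /gfw/ has 3 consonants (> 2) → not permitted
[gtup.dpa] — violates constraint 2: contains banned sequence /dp/ → not permitted
[kudw.tzid] — violates constraint 1: syllable 1 coda /dw/ has 2 consonants (> 1) → not permitted
[dpej] — violates constraint 2: contains banned sequence /dp/ → not permitted
[ez.ge] — σ1 onset /∅/, coda /z/ ok; σ2 onset /g/, coda /∅/ ok → permitted
[pjjez] — violates constraint 3: syllable 1 onset /pjj/ has 3 consonants (> 2) → not permitted

[ez.ge]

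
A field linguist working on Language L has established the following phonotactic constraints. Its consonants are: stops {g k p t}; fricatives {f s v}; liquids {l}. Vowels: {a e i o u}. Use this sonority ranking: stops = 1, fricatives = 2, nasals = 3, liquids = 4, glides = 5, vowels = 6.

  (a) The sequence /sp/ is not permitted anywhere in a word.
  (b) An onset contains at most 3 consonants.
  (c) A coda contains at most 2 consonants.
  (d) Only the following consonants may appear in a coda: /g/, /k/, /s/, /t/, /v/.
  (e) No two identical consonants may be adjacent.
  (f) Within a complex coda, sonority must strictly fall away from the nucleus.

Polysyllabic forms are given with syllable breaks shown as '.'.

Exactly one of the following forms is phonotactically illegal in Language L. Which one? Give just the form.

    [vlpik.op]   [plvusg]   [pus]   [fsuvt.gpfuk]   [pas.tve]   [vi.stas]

[vlpik.op] — violates constraint (d): syllable 2 coda contains /p/, which is not a licensed coda consonant → phonotactically illegal
[plvusg] — σ1 onset /plv/ (3C), coda /sg/ (2→1 falls) ok → phonotactically legal
[pus] — σ1 onset /p/, coda /s/ ok → phonotactically legal
[fsuvt.gpfuk] — σ1 onset /fs/ (2C), coda /vt/ (2→1 falls) ok; σ2 onset /gpf/ (3C), coda /k/ ok → phonotactically legal
[pas.tve] — σ1 onset /p/, coda /s/ ok; σ2 onset /tv/ (2C), coda /∅/ ok → phonotactically legal
[vi.stas] — σ1 onset /v/, coda /∅/ ok; σ2 onset /st/ (2C), coda /s/ ok → phonotactically legal

[vlpik.op]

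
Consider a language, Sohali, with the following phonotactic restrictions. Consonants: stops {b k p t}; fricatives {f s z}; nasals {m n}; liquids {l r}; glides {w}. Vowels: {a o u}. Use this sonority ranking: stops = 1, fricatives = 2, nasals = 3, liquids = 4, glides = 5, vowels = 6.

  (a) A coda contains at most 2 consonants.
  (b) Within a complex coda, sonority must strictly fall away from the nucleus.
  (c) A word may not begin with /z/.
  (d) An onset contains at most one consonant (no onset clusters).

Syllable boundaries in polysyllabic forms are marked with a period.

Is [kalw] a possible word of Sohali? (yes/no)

no

[kalw] — violates constraint (b): syllable 1 coda /lw/: /l/ (liquid, 4) → /w/ (glide, 5) does not fall → phonotactically illegal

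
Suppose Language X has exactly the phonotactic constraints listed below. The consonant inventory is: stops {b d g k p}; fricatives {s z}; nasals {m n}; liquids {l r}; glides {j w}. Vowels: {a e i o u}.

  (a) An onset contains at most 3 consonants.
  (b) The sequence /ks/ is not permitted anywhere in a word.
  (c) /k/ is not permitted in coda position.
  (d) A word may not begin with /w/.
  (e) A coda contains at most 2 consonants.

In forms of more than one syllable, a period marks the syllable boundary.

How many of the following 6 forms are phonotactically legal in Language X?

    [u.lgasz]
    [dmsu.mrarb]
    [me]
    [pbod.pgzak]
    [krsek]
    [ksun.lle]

3

[u.lgasz] — σ1 onset /∅/, coda /∅/ ok; σ2 onset /lg/ (2C), coda /sz/ (2C) ok → phonotactically legal
[dmsu.mrarb] — σ1 onset /dms/ (3C), coda /∅/ ok; σ2 onset /mr/ (2C), coda /rb/ (2C) ok → phonotactically legal
[me] — σ1 onset /m/, coda /∅/ ok → phonotactically legal
[pbod.pgzak] — violates constraint (c): syllable 2 coda contains /k/ → phonotactically illegal
[krsek] — violates constraint (c): syllable 1 coda contains /k/ → phonotactically illegal
[ksun.lle] — violates constraint (b): contains banned sequence /ks/ → phonotactically illegal
Phonotactically legal: [u.lgasz], [dmsu.mrarb], [me] → 3.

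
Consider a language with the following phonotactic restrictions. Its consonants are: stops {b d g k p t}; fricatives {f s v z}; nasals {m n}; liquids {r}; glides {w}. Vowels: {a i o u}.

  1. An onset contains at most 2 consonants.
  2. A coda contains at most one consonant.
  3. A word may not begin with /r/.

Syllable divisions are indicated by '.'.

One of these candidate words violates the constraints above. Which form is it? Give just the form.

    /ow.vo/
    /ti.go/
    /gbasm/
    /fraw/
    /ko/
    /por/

/ow.vo/ — σ1 onset /∅/, coda /w/ ok; σ2 onset /v/, coda /∅/ ok → licit
/ti.go/ — σ1 onset /t/, coda /∅/ ok; σ2 onset /g/, coda /∅/ ok → licit
/gbasm/ — violates constraint 2: syllable 1 coda /sm/ has 2 consonants (> 1) → illicit
/fraw/ — σ1 onset /fr/ (2C), coda /w/ ok → licit
/ko/ — σ1 onset /k/, coda /∅/ ok → licit
/por/ — σ1 onset /p/, coda /r/ ok → licit

/gbasm/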